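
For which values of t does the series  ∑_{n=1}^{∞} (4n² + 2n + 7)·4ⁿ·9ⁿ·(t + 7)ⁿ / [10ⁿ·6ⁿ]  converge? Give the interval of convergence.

The ratio of consecutive coefficients is [(4(n+1)² + 2(n+1) + 7)/(4n² + 2n + 7)] · 4·9/(10·6) → 3/5.
The series converges when 3/5 · |t + 7| < 1, giving R = 5/3.
Endpoint t = -16/3: the terms do not tend to 0, so the series diverges.
At t = -26/3: the terms do not tend to 0, so the series diverges.

(-26/3, -16/3)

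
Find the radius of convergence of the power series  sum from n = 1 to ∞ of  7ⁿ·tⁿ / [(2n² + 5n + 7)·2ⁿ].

R = 2/7

The ratio of consecutive coefficients is [(2n² + 5n + 7)/(2(n+1)² + 5(n+1) + 7)] · 7/2 → 7/2.
The series converges when 7/2 · |t| < 1, giving R = 2/7.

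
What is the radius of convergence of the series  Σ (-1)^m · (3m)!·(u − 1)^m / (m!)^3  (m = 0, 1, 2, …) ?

R = 1/27

Ratio test: |a_{m+1}/a_m| = (3m+1)·(3m+2)·(3m+3)/(m+1)³ → 27 as m → ∞.
Hence the series converges for |u − 1| < 1/(27) = 1/27, so the radius of convergence is 1/27.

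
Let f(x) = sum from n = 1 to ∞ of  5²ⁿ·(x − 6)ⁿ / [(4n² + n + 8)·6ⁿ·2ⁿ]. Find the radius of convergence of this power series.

Ratio test: |a_{n+1}/a_n| = [(4n² + n + 8)/(4(n+1)² + (n+1) + 8)] · 25/(6·2) → 25/12 as n → ∞.
Convergence for |x − 6| · 25/12 < 1, i.e. |x − 6| < 12/25. So R = 12/25.

R = 12/25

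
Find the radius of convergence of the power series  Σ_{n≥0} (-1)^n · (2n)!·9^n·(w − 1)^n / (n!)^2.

R = 1/36

Ratio test: |a_{n+1}/a_n| = (2n+1)·(2n+2)/(n+1)² · 9 → 36 as n → ∞.
Hence the series converges for |w − 1| < 1/(36) = 1/36, so the radius of convergence is 1/36.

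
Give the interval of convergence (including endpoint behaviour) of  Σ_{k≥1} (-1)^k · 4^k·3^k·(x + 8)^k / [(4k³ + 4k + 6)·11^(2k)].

By the ratio test, |a_{k+1}/a_k| = [(4k³ + 4k + 6)/(4(k+1)³ + 4(k+1) + 6)] · 4·3/121 → 12/121.
Hence the series converges for |x + 8| < 1/(12/121) = 121/12, so the radius of convergence is 121/12.
Endpoint x = 25/12: the terms are on the order of 1/k³, so the series converges absolutely by comparison with the p-series (p = 3 > 1).
At x = -217/12: the series is dominated by a constant times Σ 1/k³, which converges (p = 3 > 1).

[-217/12, 25/12]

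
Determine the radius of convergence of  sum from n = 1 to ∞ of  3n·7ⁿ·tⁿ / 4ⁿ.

R = 4/7

By the ratio test, |a_{n+1}/a_n| = [3(n+1)/3n] · 7/4 → 7/4.
Convergence for |t| · 7/4 < 1, i.e. |t| < 4/7. So R = 4/7.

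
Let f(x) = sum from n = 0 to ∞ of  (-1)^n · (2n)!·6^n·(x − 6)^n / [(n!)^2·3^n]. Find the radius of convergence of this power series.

R = 1/8

By the ratio test, |a_{n+1}/a_n| = (2n+1)·(2n+2)/(n+1)² · 6/3 → 8.
The series converges when 8 · |x − 6| < 1, giving R = 1/8.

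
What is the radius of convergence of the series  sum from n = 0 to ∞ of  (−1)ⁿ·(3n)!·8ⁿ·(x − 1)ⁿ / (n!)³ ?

R = 1/216

Apply the ratio test: |a_{n+1}| / |a_n| = (3n+1)·(3n+2)·(3n+3)/(n+1)³ · 8, which tends to 216 as n → ∞.
Convergence for |x − 1| · 216 < 1, i.e. |x − 1| < 1/216. So R = 1/216.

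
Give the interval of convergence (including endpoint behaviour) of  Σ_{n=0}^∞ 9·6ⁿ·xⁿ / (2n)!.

Ratio test: |a_{n+1}/a_n| = 9/9 · 6 · 1/[(2n+1)·(2n+2)] → 0 as n → ∞.
The limit is 0, so the series converges for all x; R = ∞.

(−∞, ∞)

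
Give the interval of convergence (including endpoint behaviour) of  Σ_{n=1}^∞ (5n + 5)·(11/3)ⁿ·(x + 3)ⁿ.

(-36/11, -30/11)

Apply the ratio test: |a_{n+1}| / |a_n| = [(5(n+1) + 5)/(5n + 5)] · 11/3, which tends to 11/3 as n → ∞.
Thus R = 1/(11/3) = 3/11.
At x = -30/11: the terms have absolute value of order n, which does not tend to 0, so the series diverges by the divergence test.
Check x = -36/11: the terms have absolute value of order n, which does not tend to 0, so the series diverges by the divergence test.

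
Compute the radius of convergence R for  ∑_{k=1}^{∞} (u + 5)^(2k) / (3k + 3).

R = 1

The ratio of consecutive coefficients is (3k + 3)/(3(k+1) + 3) → 1.
Since the exponent of (u + 5) increases by 2 each term, convergence requires |u + 5|² < 1, hence R = 1.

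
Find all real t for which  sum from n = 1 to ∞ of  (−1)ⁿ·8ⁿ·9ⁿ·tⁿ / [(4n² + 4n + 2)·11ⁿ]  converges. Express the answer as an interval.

[-11/72, 11/72]

The ratio of consecutive coefficients is [(4n² + 4n + 2)/(4(n+1)² + 4(n+1) + 2)] · 8·9/11 → 72/11.
Thus R = 1/(72/11) = 11/72.
At t = 11/72: the series is dominated by a constant times Σ 1/n², which converges (p = 2 > 1).
At t = -11/72: the terms are on the order of 1/n², so the series converges absolutely by comparison with the p-series (p = 2 > 1).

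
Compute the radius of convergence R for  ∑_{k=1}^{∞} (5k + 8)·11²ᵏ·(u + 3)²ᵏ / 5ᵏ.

R = √5/11

By the ratio test, |a_{k+1}/a_k| = [(5(k+1) + 8)/(5k + 8)] · 121/5 → 121/5.
Successive powers of (u + 3) differ by 2, so the series converges when |u + 3|² · 121/5 < 1, i.e. |u + 3| < √(5/121). So R = √5/11.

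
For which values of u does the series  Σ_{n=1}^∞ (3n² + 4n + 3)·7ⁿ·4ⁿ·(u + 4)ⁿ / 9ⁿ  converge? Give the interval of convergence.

By the ratio test, |a_{n+1}/a_n| = [(3(n+1)² + 4(n+1) + 3)/(3n² + 4n + 3)] · 7·4/9 → 28/9.
Thus R = 1/(28/9) = 9/28.
Check u = -103/28: the terms have absolute value of order n², which does not tend to 0, so the series diverges by the divergence test.
Endpoint u = -121/28: the n-th term does not approach 0; divergence by the term test.

(-121/28, -103/28)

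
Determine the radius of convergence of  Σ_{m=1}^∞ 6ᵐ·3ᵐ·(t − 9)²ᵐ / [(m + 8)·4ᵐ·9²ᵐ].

R = 3√2

The ratio of consecutive coefficients is [(m + 8)/((m+1) + 8)] · 6·3/(4·81) → 1/18.
Successive powers of (t − 9) differ by 2, so the series converges when |t − 9|² · 1/18 < 1, i.e. |t − 9| < √(18). So R = 3√2.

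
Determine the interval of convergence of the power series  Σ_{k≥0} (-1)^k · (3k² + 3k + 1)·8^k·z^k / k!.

(−∞, ∞)

The ratio of consecutive coefficients is (3(k+1)² + 3(k+1) + 1)/(3k² + 3k + 1) · 8 · 1/(k+1) → 0.
The limit is 0, so the series converges for all z; R = ∞.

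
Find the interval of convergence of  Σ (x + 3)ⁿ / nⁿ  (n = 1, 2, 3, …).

Root test: |a_n|^(1/n) = 1/n → 0.
Since the n-th root of |a_n| tends to 0, the series converges for all real x; R = ∞.

(−∞, ∞)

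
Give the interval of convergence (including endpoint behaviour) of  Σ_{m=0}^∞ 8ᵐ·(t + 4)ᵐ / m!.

(−∞, ∞)

The ratio of consecutive coefficients is 8 · 1/(m+1) → 0.
Since the limit is 0 < 1 for every t, the series converges on all of ℝ and R = ∞.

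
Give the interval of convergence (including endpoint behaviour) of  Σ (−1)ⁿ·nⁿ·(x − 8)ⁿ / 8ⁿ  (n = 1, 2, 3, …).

{8}

Applying the root test, |a_n|^(1/n) = n/8 → ∞.
Since the n-th root of |a_n| is unbounded, the series converges only at x = 8; R = 0.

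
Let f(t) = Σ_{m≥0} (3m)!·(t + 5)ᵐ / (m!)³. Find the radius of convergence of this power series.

R = 1/27

Apply the ratio test: |a_{m+1}| / |a_m| = (3m+1)·(3m+2)·(3m+3)/(m+1)³, which tends to 27 as m → ∞.
Hence the series converges for |t + 5| < 1/(27) = 1/27, so the radius of convergence is 1/27.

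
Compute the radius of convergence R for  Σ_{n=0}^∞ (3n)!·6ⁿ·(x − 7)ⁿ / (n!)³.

R = 1/162

Apply the ratio test: |a_{n+1}| / |a_n| = (3n+1)·(3n+2)·(3n+3)/(n+1)³ · 6, which tends to 162 as n → ∞.
Hence the series converges for |x − 7| < 1/(162) = 1/162, so the radius of convergence is 1/162.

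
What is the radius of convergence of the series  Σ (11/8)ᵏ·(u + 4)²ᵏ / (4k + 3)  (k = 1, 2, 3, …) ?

Apply the ratio test: |a_{k+1}| / |a_k| = [(4k + 3)/(4(k+1) + 3)] · 11/8, which tends to 11/8 as k → ∞.
Since the exponent of (u + 4) increases by 2 each term, convergence requires |u + 4|² < 8/11, hence R = 2√22/11.

R = 2√22/11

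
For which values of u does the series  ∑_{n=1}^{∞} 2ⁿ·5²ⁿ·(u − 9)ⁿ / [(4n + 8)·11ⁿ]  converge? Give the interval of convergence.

[439/50, 461/50)

Apply the ratio test: |a_{n+1}| / |a_n| = [(4n + 8)/(4(n+1) + 8)] · 2·25/11, which tends to 50/11 as n → ∞.
The series converges when 50/11 · |u − 9| < 1, giving R = 11/50.
Endpoint u = 461/50: the terms behave like c/n; limit comparison with the harmonic series gives divergence.
Endpoint u = 439/50: an alternating series whose terms decrease to 0 in absolute value, so it converges by the Leibniz criterion.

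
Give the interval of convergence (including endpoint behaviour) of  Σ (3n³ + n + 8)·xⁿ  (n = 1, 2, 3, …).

The ratio of consecutive coefficients is (3(n+1)³ + (n+1) + 8)/(3n³ + n + 8) → 1.
Hence R = 1.
When x = 1, the terms have absolute value of order n³, which does not tend to 0, so the series diverges by the divergence test.
At x = -1: the terms do not tend to 0, so the series diverges.

(-1, 1)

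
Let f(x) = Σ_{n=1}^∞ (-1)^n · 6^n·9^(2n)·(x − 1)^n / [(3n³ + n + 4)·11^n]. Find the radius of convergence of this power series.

Apply the ratio test: |a_{n+1}| / |a_n| = [(3n³ + n + 4)/(3(n+1)³ + (n+1) + 4)] · 6·81/11, which tends to 486/11 as n → ∞.
The series converges when 486/11 · |x − 1| < 1, giving R = 11/486.

R = 11/486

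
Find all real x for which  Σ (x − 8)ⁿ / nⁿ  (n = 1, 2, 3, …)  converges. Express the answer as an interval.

(−∞, ∞)

Root test: |a_n|^(1/n) = 1/n → 0.
Since the n-th root of |a_n| tends to 0, the series converges for all real x; R = ∞.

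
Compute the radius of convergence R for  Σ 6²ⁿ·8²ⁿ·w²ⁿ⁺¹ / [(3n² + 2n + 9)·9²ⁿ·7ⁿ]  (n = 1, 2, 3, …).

R = 3√7/16

By the ratio test, |a_{n+1}/a_n| = [(3n² + 2n + 9)/(3(n+1)² + 2(n+1) + 9)] · 36·64/(81·7) → 256/63.
Successive powers of w differ by 2, so the series converges when |w|² · 256/63 < 1, i.e. |w| < √(63/256). So R = 3√7/16.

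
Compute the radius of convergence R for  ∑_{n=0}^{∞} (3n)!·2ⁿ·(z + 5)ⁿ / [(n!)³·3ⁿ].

Apply the ratio test: |a_{n+1}| / |a_n| = (3n+1)·(3n+2)·(3n+3)/(n+1)³ · 2/3, which tends to 18 as n → ∞.
Thus R = 1/(18) = 1/18.

R = 1/18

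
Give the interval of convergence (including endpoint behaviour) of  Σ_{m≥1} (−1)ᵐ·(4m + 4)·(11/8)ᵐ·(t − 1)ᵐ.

By the ratio test, |a_{m+1}/a_m| = [(4(m+1) + 4)/(4m + 4)] · 11/8 → 11/8.
Thus R = 1/(11/8) = 8/11.
Check t = 19/11: the terms do not tend to 0, so the series diverges.
Check t = 3/11: the terms do not tend to 0, so the series diverges.

(3/11, 19/11)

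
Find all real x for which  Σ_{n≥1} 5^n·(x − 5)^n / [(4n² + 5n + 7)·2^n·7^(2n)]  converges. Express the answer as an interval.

Ratio test: |a_{n+1}/a_n| = [(4n² + 5n + 7)/(4(n+1)² + 5(n+1) + 7)] · 5/(2·49) → 5/98 as n → ∞.
Hence the series converges for |x − 5| < 1/(5/98) = 98/5, so the radius of convergence is 98/5.
When x = 123/5, the terms are on the order of 1/n², so the series converges absolutely by comparison with the p-series (p = 2 > 1).
Endpoint x = -73/5: the terms are on the order of 1/n², so the series converges absolutely by comparison with the p-series (p = 2 > 1).

[-73/5, 123/5]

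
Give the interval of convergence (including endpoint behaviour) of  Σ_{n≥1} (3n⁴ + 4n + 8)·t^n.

Apply the ratio test: |a_{n+1}| / |a_n| = (3(n+1)⁴ + 4(n+1) + 8)/(3n⁴ + 4n + 8), which tends to 1 as n → ∞.
Hence R = 1.
Check t = 1: the terms do not tend to 0, so the series diverges.
Endpoint t = -1: the n-th term does not approach 0; divergence by the term test.

(-1, 1)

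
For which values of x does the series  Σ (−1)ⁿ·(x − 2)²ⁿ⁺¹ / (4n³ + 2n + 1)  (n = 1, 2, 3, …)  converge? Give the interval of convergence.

[1, 3]

Ratio test: |a_{n+1}/a_n| = (4n³ + 2n + 1)/(4(n+1)³ + 2(n+1) + 1) → 1 as n → ∞.
Successive powers of (x − 2) differ by 2, so the series converges when |x − 2|² · 1 < 1, i.e. |x − 2| < √(1) = 1. So R = 1.
Check x = 3: the terms are on the order of 1/n³, so the series converges absolutely by comparison with the p-series (p = 3 > 1).
When x = 1, the terms are on the order of 1/n³, so the series converges absolutely by comparison with the p-series (p = 3 > 1).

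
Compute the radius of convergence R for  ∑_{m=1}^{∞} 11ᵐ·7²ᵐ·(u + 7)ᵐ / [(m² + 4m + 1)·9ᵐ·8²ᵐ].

By the ratio test, |a_{m+1}/a_m| = [(m² + 4m + 1)/((m+1)² + 4(m+1) + 1)] · 11·49/(9·64) → 539/576.
Thus R = 1/(539/576) = 576/539.

R = 576/539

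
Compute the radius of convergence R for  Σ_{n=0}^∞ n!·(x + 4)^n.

By the ratio test, |a_{n+1}/a_n| = (n+1) → ∞.
Since the ratio → ∞, the series diverges for every x ≠ -4, and R = 0.

R = 0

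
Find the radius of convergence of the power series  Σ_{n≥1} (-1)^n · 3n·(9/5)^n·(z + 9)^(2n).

The ratio of consecutive coefficients is [3(n+1)/3n] · 9/5 → 9/5.
Successive powers of (z + 9) differ by 2, so the series converges when |z + 9|² · 9/5 < 1, i.e. |z + 9| < √(5/9). So R = √5/3.

R = √5/3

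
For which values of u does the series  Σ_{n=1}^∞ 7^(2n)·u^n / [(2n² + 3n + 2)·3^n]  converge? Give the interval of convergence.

The ratio of consecutive coefficients is [(2n² + 3n + 2)/(2(n+1)² + 3(n+1) + 2)] · 49/3 → 49/3.
Hence the series converges for |u| < 1/(49/3) = 3/49, so the radius of convergence is 3/49.
At u = 3/49: absolute convergence follows by limit comparison with Σ 1/n².
When u = -3/49, the series is dominated by a constant times Σ 1/n², which converges (p = 2 > 1).

[-3/49, 3/49]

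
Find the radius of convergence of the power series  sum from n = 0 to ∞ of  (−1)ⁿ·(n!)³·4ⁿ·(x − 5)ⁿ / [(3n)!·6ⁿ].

R = 81/2

By the ratio test, |a_{n+1}/a_n| = (n+1)³/[(3n+1)·(3n+2)·(3n+3)] · 4/6 → 2/81.
Hence the series converges for |x − 5| < 1/(2/81) = 81/2, so the radius of convergence is 81/2.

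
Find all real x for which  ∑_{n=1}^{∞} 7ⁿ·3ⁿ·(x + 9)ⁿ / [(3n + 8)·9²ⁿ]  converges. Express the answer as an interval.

By the ratio test, |a_{n+1}/a_n| = [(3n + 8)/(3(n+1) + 8)] · 7·3/81 → 7/27.
Hence the series converges for |x + 9| < 1/(7/27) = 27/7, so the radius of convergence is 27/7.
When x = -36/7, the terms are asymptotic to a nonzero constant times 1/n, so the series diverges by limit comparison with Σ 1/n.
At x = -90/7: the terms alternate in sign and decrease monotonically to 0 in absolute value (size ~ c/n), so the alternating series test gives convergence.

[-90/7, -36/7)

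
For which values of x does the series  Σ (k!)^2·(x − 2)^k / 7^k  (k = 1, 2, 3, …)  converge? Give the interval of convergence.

Ratio test: |a_{k+1}/a_k| = (k+1)² · 1/7 → ∞ as k → ∞.
The ratio grows without bound, so the series diverges whenever (x − 2) ≠ 0; it converges only at x = 2. R = 0.

{2}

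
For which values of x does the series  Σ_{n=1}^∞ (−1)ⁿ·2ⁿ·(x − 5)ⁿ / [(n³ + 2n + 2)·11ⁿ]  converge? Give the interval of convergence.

Apply the ratio test: |a_{n+1}| / |a_n| = [(n³ + 2n + 2)/((n+1)³ + 2(n+1) + 2)] · 2/11, which tends to 2/11 as n → ∞.
The series converges when 2/11 · |x − 5| < 1, giving R = 11/2.
When x = 21/2, the series is dominated by a constant times Σ 1/n³, which converges (p = 3 > 1).
Endpoint x = -1/2: the series is dominated by a constant times Σ 1/n³, which converges (p = 3 > 1).

[-1/2, 21/2]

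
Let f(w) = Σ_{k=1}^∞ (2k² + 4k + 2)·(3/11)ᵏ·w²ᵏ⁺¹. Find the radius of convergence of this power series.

The ratio of consecutive coefficients is [(2(k+1)² + 4(k+1) + 2)/(2k² + 4k + 2)] · 3/11 → 3/11.
Since the exponent of w increases by 2 each term, convergence requires |w|² < 11/3, hence R = √33/3.

R = √33/3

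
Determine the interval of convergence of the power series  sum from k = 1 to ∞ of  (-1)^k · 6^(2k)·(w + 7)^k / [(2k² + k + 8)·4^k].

By the ratio test, |a_{k+1}/a_k| = [(2k² + k + 8)/(2(k+1)² + (k+1) + 8)] · 36/4 → 9.
The series converges when 9 · |w + 7| < 1, giving R = 1/9.
At w = -62/9: absolute convergence follows by limit comparison with Σ 1/k².
Endpoint w = -64/9: absolute convergence follows by limit comparison with Σ 1/k².

[-64/9, -62/9]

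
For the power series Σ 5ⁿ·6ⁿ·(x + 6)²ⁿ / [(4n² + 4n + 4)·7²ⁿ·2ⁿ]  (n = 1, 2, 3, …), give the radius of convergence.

By the ratio test, |a_{n+1}/a_n| = [(4n² + 4n + 4)/(4(n+1)² + 4(n+1) + 4)] · 5·6/(49·2) → 15/49.
Writing y = (x + 6)², the series in y has radius 49/15, so |x + 6| < √(49/15) and R = 7√15/15.

R = 7√15/15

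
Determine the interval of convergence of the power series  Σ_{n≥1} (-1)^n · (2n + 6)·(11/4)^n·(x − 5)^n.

The ratio of consecutive coefficients is [(2(n+1) + 6)/(2n + 6)] · 11/4 → 11/4.
Thus R = 1/(11/4) = 4/11.
Check x = 59/11: the terms do not tend to 0, so the series diverges.
Endpoint x = 51/11: the terms have absolute value of order n, which does not tend to 0, so the series diverges by the divergence test.

(51/11, 59/11)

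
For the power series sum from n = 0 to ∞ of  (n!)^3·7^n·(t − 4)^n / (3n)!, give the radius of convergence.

R = 27/7

Ratio test: |a_{n+1}/a_n| = (n+1)³/[(3n+1)·(3n+2)·(3n+3)] · 7 → 7/27 as n → ∞.
Convergence for |t − 4| · 7/27 < 1, i.e. |t − 4| < 27/7. So R = 27/7.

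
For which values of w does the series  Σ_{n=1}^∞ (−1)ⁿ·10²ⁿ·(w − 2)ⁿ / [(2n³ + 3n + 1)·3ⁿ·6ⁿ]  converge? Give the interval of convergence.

[91/50, 109/50]

The ratio of consecutive coefficients is [(2n³ + 3n + 1)/(2(n+1)³ + 3(n+1) + 1)] · 100/(3·6) → 50/9.
The series converges when 50/9 · |w − 2| < 1, giving R = 9/50.
Check w = 109/50: absolute convergence follows by limit comparison with Σ 1/n³.
Check w = 91/50: absolute convergence follows by limit comparison with Σ 1/n³.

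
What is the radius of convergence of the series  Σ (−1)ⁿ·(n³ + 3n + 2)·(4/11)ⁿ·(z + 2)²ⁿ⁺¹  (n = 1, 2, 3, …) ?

R = √11/2

By the ratio test, |a_{n+1}/a_n| = [((n+1)³ + 3(n+1) + 2)/(n³ + 3n + 2)] · 4/11 → 4/11.
Writing y = (z + 2)², the series in y has radius 11/4, so |z + 2| < √(11/4) and R = √11/2.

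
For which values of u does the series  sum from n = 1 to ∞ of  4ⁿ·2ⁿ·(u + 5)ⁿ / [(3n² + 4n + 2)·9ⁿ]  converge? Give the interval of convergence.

By the ratio test, |a_{n+1}/a_n| = [(3n² + 4n + 2)/(3(n+1)² + 4(n+1) + 2)] · 4·2/9 → 8/9.
Thus R = 1/(8/9) = 9/8.
Check u = -31/8: the series is dominated by a constant times Σ 1/n², which converges (p = 2 > 1).
Check u = -49/8: the terms are on the order of 1/n², so the series converges absolutely by comparison with the p-series (p = 2 > 1).

[-49/8, -31/8]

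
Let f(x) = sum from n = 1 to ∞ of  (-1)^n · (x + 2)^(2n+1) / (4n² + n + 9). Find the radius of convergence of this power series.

R = 1

Apply the ratio test: |a_{n+1}| / |a_n| = (4n² + n + 9)/(4(n+1)² + (n+1) + 9), which tends to 1 as n → ∞.
Since the exponent of (x + 2) increases by 2 each term, convergence requires |x + 2|² < 1, hence R = 1.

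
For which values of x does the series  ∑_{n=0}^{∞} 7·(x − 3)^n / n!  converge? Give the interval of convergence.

By the ratio test, |a_{n+1}/a_n| = 7/7 · 1/(n+1) → 0.
The limit is 0, so the series converges for all x; R = ∞.

(−∞, ∞)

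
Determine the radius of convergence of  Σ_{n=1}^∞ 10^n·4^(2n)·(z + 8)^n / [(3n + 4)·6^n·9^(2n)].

R = 243/80

The ratio of consecutive coefficients is [(3n + 4)/(3(n+1) + 4)] · 10·16/(6·81) → 80/243.
Thus R = 1/(80/243) = 243/80.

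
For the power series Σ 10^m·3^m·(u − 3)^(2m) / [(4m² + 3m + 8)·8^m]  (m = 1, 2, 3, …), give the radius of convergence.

R = 2√15/15

Apply the ratio test: |a_{m+1}| / |a_m| = [(4m² + 3m + 8)/(4(m+1)² + 3(m+1) + 8)] · 10·3/8, which tends to 15/4 as m → ∞.
Writing y = (u − 3)², the series in y has radius 4/15, so |u − 3| < √(4/15) and R = 2√15/15.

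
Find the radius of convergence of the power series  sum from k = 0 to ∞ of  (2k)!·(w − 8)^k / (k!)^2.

Apply the ratio test: |a_{k+1}| / |a_k| = (2k+1)·(2k+2)/(k+1)², which tends to 4 as k → ∞.
Convergence for |w − 8| · 4 < 1, i.e. |w − 8| < 1/4. So R = 1/4.

R = 1/4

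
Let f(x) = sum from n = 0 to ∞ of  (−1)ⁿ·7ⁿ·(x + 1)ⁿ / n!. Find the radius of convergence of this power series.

The ratio of consecutive coefficients is 7 · 1/(n+1) → 0.
Since the limit is 0 < 1 for every x, the series converges on all of ℝ and R = ∞.

R = ∞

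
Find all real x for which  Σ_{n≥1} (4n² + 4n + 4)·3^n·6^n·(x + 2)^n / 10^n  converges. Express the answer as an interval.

(-23/9, -13/9)

Ratio test: |a_{n+1}/a_n| = [(4(n+1)² + 4(n+1) + 4)/(4n² + 4n + 4)] · 3·6/10 → 9/5 as n → ∞.
The series converges when 9/5 · |x + 2| < 1, giving R = 5/9.
At x = -13/9: the terms have absolute value of order n², which does not tend to 0, so the series diverges by the divergence test.
Check x = -23/9: the n-th term does not approach 0; divergence by the term test.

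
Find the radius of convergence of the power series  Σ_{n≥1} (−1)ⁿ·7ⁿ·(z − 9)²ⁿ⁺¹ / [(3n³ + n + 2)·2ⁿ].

R = √14/7

The ratio of consecutive coefficients is [(3n³ + n + 2)/(3(n+1)³ + (n+1) + 2)] · 7/2 → 7/2.
Successive powers of (z − 9) differ by 2, so the series converges when |z − 9|² · 7/2 < 1, i.e. |z − 9| < √(2/7). So R = √14/7.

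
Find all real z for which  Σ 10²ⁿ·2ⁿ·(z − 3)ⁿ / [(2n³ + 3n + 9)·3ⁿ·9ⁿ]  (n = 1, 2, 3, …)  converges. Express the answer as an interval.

[573/200, 627/200]

Ratio test: |a_{n+1}/a_n| = [(2n³ + 3n + 9)/(2(n+1)³ + 3(n+1) + 9)] · 100·2/(3·9) → 200/27 as n → ∞.
The series converges when 200/27 · |z − 3| < 1, giving R = 27/200.
Check z = 627/200: the series is dominated by a constant times Σ 1/n³, which converges (p = 3 > 1).
At z = 573/200: absolute convergence follows by limit comparison with Σ 1/n³.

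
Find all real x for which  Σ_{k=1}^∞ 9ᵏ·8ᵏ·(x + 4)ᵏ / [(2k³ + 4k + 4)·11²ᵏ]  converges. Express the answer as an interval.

Ratio test: |a_{k+1}/a_k| = [(2k³ + 4k + 4)/(2(k+1)³ + 4(k+1) + 4)] · 9·8/121 → 72/121 as k → ∞.
Thus R = 1/(72/121) = 121/72.
Endpoint x = -167/72: the terms are on the order of 1/k³, so the series converges absolutely by comparison with the p-series (p = 3 > 1).
Endpoint x = -409/72: the series is dominated by a constant times Σ 1/k³, which converges (p = 3 > 1).

[-409/72, -167/72]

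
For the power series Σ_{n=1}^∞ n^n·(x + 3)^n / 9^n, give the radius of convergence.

R = 0

Root test: |a_n|^(1/n) = n/9 → ∞.
Since the n-th root of |a_n| is unbounded, the series converges only at x = -3; R = 0.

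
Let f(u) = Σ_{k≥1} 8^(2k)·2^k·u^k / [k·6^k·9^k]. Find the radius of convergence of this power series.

The ratio of consecutive coefficients is [k/(k+1)] · 64·2/(6·9) → 64/27.
Hence the series converges for |u| < 1/(64/27) = 27/64, so the radius of convergence is 27/64.

R = 27/64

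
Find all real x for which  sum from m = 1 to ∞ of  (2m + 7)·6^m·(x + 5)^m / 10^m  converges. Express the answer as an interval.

(-20/3, -10/3)

The ratio of consecutive coefficients is [(2(m+1) + 7)/(2m + 7)] · 6/10 → 3/5.
Convergence for |x + 5| · 3/5 < 1, i.e. |x + 5| < 5/3. So R = 5/3.
Endpoint x = -10/3: the m-th term does not approach 0; divergence by the term test.
Endpoint x = -20/3: the m-th term does not approach 0; divergence by the term test.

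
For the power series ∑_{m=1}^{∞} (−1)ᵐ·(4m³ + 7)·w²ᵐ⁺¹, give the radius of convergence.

R = 1

By the ratio test, |a_{m+1}/a_m| = (4(m+1)³ + 7)/(4m³ + 7) → 1.
Successive powers of w differ by 2, so the series converges when |w|² · 1 < 1, i.e. |w| < √(1) = 1. So R = 1.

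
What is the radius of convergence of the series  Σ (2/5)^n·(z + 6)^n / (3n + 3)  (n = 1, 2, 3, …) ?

R = 5/2

Apply the ratio test: |a_{n+1}| / |a_n| = [(3n + 3)/(3(n+1) + 3)] · 2/5, which tends to 2/5 as n → ∞.
The series converges when 2/5 · |z + 6| < 1, giving R = 5/2.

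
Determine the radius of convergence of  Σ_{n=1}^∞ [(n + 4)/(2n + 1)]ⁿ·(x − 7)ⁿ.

By the Cauchy root test, |a_n|^(1/n) = (n + 4)/(2n + 1) → 1/2.
Hence the series converges for |x − 7| < 1/(1/2) = 2, so the radius of convergence is 2.

R = 2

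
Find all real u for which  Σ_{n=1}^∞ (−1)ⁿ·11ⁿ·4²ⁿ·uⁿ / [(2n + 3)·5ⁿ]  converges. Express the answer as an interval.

By the ratio test, |a_{n+1}/a_n| = [(2n + 3)/(2(n+1) + 3)] · 11·16/5 → 176/5.
Thus R = 1/(176/5) = 5/176.
When u = 5/176, an alternating series whose terms decrease to 0 in absolute value, so it converges by the Leibniz criterion.
Check u = -5/176: comparison with the harmonic series Σ 1/n shows the series diverges.

(-5/176, 5/176]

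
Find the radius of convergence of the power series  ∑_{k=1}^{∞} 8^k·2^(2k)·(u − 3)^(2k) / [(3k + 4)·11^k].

Ratio test: |a_{k+1}/a_k| = [(3k + 4)/(3(k+1) + 4)] · 8·4/11 → 32/11 as k → ∞.
Writing y = (u − 3)², the series in y has radius 11/32, so |u − 3| < √(11/32) and R = √22/8.

R = √22/8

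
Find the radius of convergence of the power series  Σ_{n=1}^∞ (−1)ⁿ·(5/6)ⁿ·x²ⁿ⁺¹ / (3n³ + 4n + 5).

The ratio of consecutive coefficients is [(3n³ + 4n + 5)/(3(n+1)³ + 4(n+1) + 5)] · 5/6 → 5/6.
Successive powers of x differ by 2, so the series converges when |x|² · 5/6 < 1, i.e. |x| < √(6/5). So R = √30/5.

R = √30/5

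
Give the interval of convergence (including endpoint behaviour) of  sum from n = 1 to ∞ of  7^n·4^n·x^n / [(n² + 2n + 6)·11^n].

[-11/28, 11/28]

By the ratio test, |a_{n+1}/a_n| = [(n² + 2n + 6)/((n+1)² + 2(n+1) + 6)] · 7·4/11 → 28/11.
Hence the series converges for |x| < 1/(28/11) = 11/28, so the radius of convergence is 11/28.
Check x = 11/28: the terms are on the order of 1/n², so the series converges absolutely by comparison with the p-series (p = 2 > 1).
Endpoint x = -11/28: absolute convergence follows by limit comparison with Σ 1/n².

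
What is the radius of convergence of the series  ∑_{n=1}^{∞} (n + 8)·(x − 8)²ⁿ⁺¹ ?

Ratio test: |a_{n+1}/a_n| = ((n+1) + 8)/(n + 8) → 1 as n → ∞.
Successive powers of (x − 8) differ by 2, so the series converges when |x − 8|² · 1 < 1, i.e. |x − 8| < √(1) = 1. So R = 1.

R = 1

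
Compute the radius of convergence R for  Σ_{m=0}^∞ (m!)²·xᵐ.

By the ratio test, |a_{m+1}/a_m| = (m+1)² → ∞.
Since the ratio → ∞, the series diverges for every x ≠ 0, and R = 0.

R = 0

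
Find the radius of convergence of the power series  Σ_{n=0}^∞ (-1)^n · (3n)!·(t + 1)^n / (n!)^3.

Apply the ratio test: |a_{n+1}| / |a_n| = (3n+1)·(3n+2)·(3n+3)/(n+1)³, which tends to 27 as n → ∞.
Thus R = 1/(27) = 1/27.

R = 1/27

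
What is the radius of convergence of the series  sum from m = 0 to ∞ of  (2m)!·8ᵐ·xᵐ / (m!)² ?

R = 1/32

Apply the ratio test: |a_{m+1}| / |a_m| = (2m+1)·(2m+2)/(m+1)² · 8, which tends to 32 as m → ∞.
Convergence for |x| · 32 < 1, i.e. |x| < 1/32. So R = 1/32.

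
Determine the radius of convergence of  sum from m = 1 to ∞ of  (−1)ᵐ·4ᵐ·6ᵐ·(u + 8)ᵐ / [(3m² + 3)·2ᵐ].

R = 1/12

Ratio test: |a_{m+1}/a_m| = [(3m² + 3)/(3(m+1)² + 3)] · 4·6/2 → 12 as m → ∞.
Thus R = 1/(12) = 1/12.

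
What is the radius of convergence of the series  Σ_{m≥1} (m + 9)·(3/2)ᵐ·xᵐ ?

By the ratio test, |a_{m+1}/a_m| = [((m+1) + 9)/(m + 9)] · 3/2 → 3/2.
Convergence for |x| · 3/2 < 1, i.e. |x| < 2/3. So R = 2/3.

R = 2/3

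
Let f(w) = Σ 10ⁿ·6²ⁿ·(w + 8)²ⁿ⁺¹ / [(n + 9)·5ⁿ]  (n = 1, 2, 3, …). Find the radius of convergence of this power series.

R = √2/12

Ratio test: |a_{n+1}/a_n| = [(n + 9)/((n+1) + 9)] · 10·36/5 → 72 as n → ∞.
Writing y = (w + 8)², the series in y has radius 1/72, so |w + 8| < √(1/72) and R = √2/12.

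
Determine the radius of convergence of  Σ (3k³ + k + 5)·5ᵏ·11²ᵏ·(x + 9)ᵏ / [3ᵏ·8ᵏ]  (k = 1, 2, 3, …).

R = 24/605

Apply the ratio test: |a_{k+1}| / |a_k| = [(3(k+1)³ + (k+1) + 5)/(3k³ + k + 5)] · 5·121/(3·8), which tends to 605/24 as k → ∞.
Hence the series converges for |x + 9| < 1/(605/24) = 24/605, so the radius of convergence is 24/605.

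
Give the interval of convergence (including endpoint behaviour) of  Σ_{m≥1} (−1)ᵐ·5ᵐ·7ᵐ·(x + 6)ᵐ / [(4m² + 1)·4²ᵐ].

Apply the ratio test: |a_{m+1}| / |a_m| = [(4m² + 1)/(4(m+1)² + 1)] · 5·7/16, which tends to 35/16 as m → ∞.
The series converges when 35/16 · |x + 6| < 1, giving R = 16/35.
Check x = -194/35: absolute convergence follows by limit comparison with Σ 1/m².
At x = -226/35: absolute convergence follows by limit comparison with Σ 1/m².

[-226/35, -194/35]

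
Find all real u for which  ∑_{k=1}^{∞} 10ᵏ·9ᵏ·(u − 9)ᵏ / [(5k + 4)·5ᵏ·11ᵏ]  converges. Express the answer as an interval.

[151/18, 173/18)

By the ratio test, |a_{k+1}/a_k| = [(5k + 4)/(5(k+1) + 4)] · 10·9/(5·11) → 18/11.
Hence the series converges for |u − 9| < 1/(18/11) = 11/18, so the radius of convergence is 11/18.
When u = 173/18, the terms behave like c/k; limit comparison with the harmonic series gives divergence.
Endpoint u = 151/18: the terms alternate in sign and decrease monotonically to 0 in absolute value (size ~ c/k), so the alternating series test gives convergence.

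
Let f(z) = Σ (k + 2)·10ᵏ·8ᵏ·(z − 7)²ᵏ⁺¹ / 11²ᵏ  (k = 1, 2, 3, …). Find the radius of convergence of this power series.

R = 11√5/20

Ratio test: |a_{k+1}/a_k| = [((k+1) + 2)/(k + 2)] · 10·8/121 → 80/121 as k → ∞.
Successive powers of (z − 7) differ by 2, so the series converges when |z − 7|² · 80/121 < 1, i.e. |z − 7| < √(121/80). So R = 11√5/20.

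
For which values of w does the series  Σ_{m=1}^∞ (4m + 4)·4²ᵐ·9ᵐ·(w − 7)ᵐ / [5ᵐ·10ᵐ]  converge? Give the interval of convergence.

By the ratio test, |a_{m+1}/a_m| = [(4(m+1) + 4)/(4m + 4)] · 16·9/(5·10) → 72/25.
The series converges when 72/25 · |w − 7| < 1, giving R = 25/72.
Check w = 529/72: the terms have absolute value of order m, which does not tend to 0, so the series diverges by the divergence test.
At w = 479/72: the m-th term does not approach 0; divergence by the term test.

(479/72, 529/72)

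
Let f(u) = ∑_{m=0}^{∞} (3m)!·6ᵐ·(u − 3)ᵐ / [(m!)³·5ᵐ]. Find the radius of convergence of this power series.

By the ratio test, |a_{m+1}/a_m| = (3m+1)·(3m+2)·(3m+3)/(m+1)³ · 6/5 → 162/5.
The series converges when 162/5 · |u − 3| < 1, giving R = 5/162.

R = 5/162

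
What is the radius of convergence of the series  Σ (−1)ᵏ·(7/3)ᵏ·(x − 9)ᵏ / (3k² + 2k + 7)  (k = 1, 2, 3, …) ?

R = 3/7

The ratio of consecutive coefficients is [(3k² + 2k + 7)/(3(k+1)² + 2(k+1) + 7)] · 7/3 → 7/3.
The series converges when 7/3 · |x − 9| < 1, giving R = 3/7.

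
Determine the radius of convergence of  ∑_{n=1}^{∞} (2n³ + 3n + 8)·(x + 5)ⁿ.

R = 1

By the ratio test, |a_{n+1}/a_n| = (2(n+1)³ + 3(n+1) + 8)/(2n³ + 3n + 8) → 1.
Convergence for |x + 5| < 1, so R = 1.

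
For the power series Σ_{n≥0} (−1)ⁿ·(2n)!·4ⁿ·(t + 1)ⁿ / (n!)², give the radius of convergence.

The ratio of consecutive coefficients is (2n+1)·(2n+2)/(n+1)² · 4 → 16.
Thus R = 1/(16) = 1/16.

R = 1/16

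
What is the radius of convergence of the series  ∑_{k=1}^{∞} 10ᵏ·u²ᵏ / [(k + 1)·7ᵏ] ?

Apply the ratio test: |a_{k+1}| / |a_k| = [(k + 1)/((k+1) + 1)] · 10/7, which tends to 10/7 as k → ∞.
Since the exponent of u increases by 2 each term, convergence requires |u|² < 7/10, hence R = √70/10.

R = √70/10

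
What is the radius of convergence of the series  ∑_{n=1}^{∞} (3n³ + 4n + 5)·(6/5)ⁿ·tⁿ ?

Ratio test: |a_{n+1}/a_n| = [(3(n+1)³ + 4(n+1) + 5)/(3n³ + 4n + 5)] · 6/5 → 6/5 as n → ∞.
Hence the series converges for |t| < 1/(6/5) = 5/6, so the radius of convergence is 5/6.

R = 5/6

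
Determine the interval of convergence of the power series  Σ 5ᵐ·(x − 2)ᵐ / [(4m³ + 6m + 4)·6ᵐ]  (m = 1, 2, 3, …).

Ratio test: |a_{m+1}/a_m| = [(4m³ + 6m + 4)/(4(m+1)³ + 6(m+1) + 4)] · 5/6 → 5/6 as m → ∞.
Hence the series converges for |x − 2| < 1/(5/6) = 6/5, so the radius of convergence is 6/5.
At x = 16/5: the terms are on the order of 1/m³, so the series converges absolutely by comparison with the p-series (p = 3 > 1).
When x = 4/5, the series is dominated by a constant times Σ 1/m³, which converges (p = 3 > 1).

[4/5, 16/5]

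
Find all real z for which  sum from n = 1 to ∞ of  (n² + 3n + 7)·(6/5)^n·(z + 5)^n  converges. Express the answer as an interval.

The ratio of consecutive coefficients is [((n+1)² + 3(n+1) + 7)/(n² + 3n + 7)] · 6/5 → 6/5.
Hence the series converges for |z + 5| < 1/(6/5) = 5/6, so the radius of convergence is 5/6.
Check z = -25/6: the n-th term does not approach 0; divergence by the term test.
Endpoint z = -35/6: the terms do not tend to 0, so the series diverges.

(-35/6, -25/6)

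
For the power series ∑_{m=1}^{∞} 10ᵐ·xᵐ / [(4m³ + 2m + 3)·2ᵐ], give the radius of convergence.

By the ratio test, |a_{m+1}/a_m| = [(4m³ + 2m + 3)/(4(m+1)³ + 2(m+1) + 3)] · 10/2 → 5.
Thus R = 1/(5) = 1/5.

R = 1/5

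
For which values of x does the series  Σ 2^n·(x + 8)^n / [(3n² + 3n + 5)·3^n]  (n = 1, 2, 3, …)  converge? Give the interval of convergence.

Ratio test: |a_{n+1}/a_n| = [(3n² + 3n + 5)/(3(n+1)² + 3(n+1) + 5)] · 2/3 → 2/3 as n → ∞.
Thus R = 1/(2/3) = 3/2.
At x = -13/2: the terms are on the order of 1/n², so the series converges absolutely by comparison with the p-series (p = 2 > 1).
At x = -19/2: the series is dominated by a constant times Σ 1/n², which converges (p = 2 > 1).

[-19/2, -13/2]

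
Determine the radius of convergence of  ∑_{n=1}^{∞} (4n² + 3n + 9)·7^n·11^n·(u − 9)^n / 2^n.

Apply the ratio test: |a_{n+1}| / |a_n| = [(4(n+1)² + 3(n+1) + 9)/(4n² + 3n + 9)] · 7·11/2, which tends to 77/2 as n → ∞.
Convergence for |u − 9| · 77/2 < 1, i.e. |u − 9| < 2/77. So R = 2/77.

R = 2/77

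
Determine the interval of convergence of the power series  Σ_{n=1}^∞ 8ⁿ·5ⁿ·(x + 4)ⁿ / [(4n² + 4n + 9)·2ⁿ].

[-81/20, -79/20]

By the ratio test, |a_{n+1}/a_n| = [(4n² + 4n + 9)/(4(n+1)² + 4(n+1) + 9)] · 8·5/2 → 20.
The series converges when 20 · |x + 4| < 1, giving R = 1/20.
When x = -79/20, the series is dominated by a constant times Σ 1/n², which converges (p = 2 > 1).
Check x = -81/20: the terms are on the order of 1/n², so the series converges absolutely by comparison with the p-series (p = 2 > 1).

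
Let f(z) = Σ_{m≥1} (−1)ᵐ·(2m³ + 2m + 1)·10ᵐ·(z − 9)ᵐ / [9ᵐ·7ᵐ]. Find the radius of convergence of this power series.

R = 63/10

Apply the ratio test: |a_{m+1}| / |a_m| = [(2(m+1)³ + 2(m+1) + 1)/(2m³ + 2m + 1)] · 10/(9·7), which tends to 10/63 as m → ∞.
Convergence for |z − 9| · 10/63 < 1, i.e. |z − 9| < 63/10. So R = 63/10.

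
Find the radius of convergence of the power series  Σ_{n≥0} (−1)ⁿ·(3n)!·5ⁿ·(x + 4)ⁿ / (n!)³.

R = 1/135

Ratio test: |a_{n+1}/a_n| = (3n+1)·(3n+2)·(3n+3)/(n+1)³ · 5 → 135 as n → ∞.
Hence the series converges for |x + 4| < 1/(135) = 1/135, so the radius of convergence is 1/135.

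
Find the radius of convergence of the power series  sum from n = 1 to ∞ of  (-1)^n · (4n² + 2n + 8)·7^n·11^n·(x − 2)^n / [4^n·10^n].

The ratio of consecutive coefficients is [(4(n+1)² + 2(n+1) + 8)/(4n² + 2n + 8)] · 7·11/(4·10) → 77/40.
Thus R = 1/(77/40) = 40/77.

R = 40/77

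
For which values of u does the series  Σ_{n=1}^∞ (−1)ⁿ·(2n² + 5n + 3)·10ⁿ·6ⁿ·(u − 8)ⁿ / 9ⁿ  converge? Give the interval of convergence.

(157/20, 163/20)

By the ratio test, |a_{n+1}/a_n| = [(2(n+1)² + 5(n+1) + 3)/(2n² + 5n + 3)] · 10·6/9 → 20/3.
Hence the series converges for |u − 8| < 1/(20/3) = 3/20, so the radius of convergence is 3/20.
At u = 163/20: the n-th term does not approach 0; divergence by the term test.
At u = 157/20: the terms have absolute value of order n², which does not tend to 0, so the series diverges by the divergence test.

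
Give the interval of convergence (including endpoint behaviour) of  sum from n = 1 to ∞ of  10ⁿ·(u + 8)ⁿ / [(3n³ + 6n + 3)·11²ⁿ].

[-201/10, 41/10]

By the ratio test, |a_{n+1}/a_n| = [(3n³ + 6n + 3)/(3(n+1)³ + 6(n+1) + 3)] · 10/121 → 10/121.
Thus R = 1/(10/121) = 121/10.
Endpoint u = 41/10: the series is dominated by a constant times Σ 1/n³, which converges (p = 3 > 1).
When u = -201/10, the series is dominated by a constant times Σ 1/n³, which converges (p = 3 > 1).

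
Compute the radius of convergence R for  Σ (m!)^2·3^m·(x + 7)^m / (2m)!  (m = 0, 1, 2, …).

R = 4/3

Ratio test: |a_{m+1}/a_m| = (m+1)²/[(2m+1)·(2m+2)] · 3 → 3/4 as m → ∞.
Convergence for |x + 7| · 3/4 < 1, i.e. |x + 7| < 4/3. So R = 4/3.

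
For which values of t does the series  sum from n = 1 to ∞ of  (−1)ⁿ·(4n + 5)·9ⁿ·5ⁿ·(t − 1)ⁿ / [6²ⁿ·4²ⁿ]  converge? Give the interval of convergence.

(-59/5, 69/5)

Ratio test: |a_{n+1}/a_n| = [(4(n+1) + 5)/(4n + 5)] · 9·5/(36·16) → 5/64 as n → ∞.
The series converges when 5/64 · |t − 1| < 1, giving R = 64/5.
At t = 69/5: the terms do not tend to 0, so the series diverges.
Endpoint t = -59/5: the terms have absolute value of order n, which does not tend to 0, so the series diverges by the divergence test.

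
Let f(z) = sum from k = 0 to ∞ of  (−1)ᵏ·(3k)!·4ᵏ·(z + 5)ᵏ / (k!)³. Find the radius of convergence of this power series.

Ratio test: |a_{k+1}/a_k| = (3k+1)·(3k+2)·(3k+3)/(k+1)³ · 4 → 108 as k → ∞.
Hence the series converges for |z + 5| < 1/(108) = 1/108, so the radius of convergence is 1/108.

R = 1/108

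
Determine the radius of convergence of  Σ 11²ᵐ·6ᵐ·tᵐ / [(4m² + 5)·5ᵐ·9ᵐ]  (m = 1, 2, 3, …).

The ratio of consecutive coefficients is [(4m² + 5)/(4(m+1)² + 5)] · 121·6/(5·9) → 242/15.
Convergence for |t| · 242/15 < 1, i.e. |t| < 15/242. So R = 15/242.

R = 15/242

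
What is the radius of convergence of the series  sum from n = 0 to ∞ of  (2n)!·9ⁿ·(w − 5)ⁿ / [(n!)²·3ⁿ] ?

By the ratio test, |a_{n+1}/a_n| = (2n+1)·(2n+2)/(n+1)² · 9/3 → 12.
Hence the series converges for |w − 5| < 1/(12) = 1/12, so the radius of convergence is 1/12.

R = 1/12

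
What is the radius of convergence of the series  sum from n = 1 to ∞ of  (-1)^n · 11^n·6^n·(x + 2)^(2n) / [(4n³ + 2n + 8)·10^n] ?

R = √165/33

By the ratio test, |a_{n+1}/a_n| = [(4n³ + 2n + 8)/(4(n+1)³ + 2(n+1) + 8)] · 11·6/10 → 33/5.
Successive powers of (x + 2) differ by 2, so the series converges when |x + 2|² · 33/5 < 1, i.e. |x + 2| < √(5/33). So R = √165/33.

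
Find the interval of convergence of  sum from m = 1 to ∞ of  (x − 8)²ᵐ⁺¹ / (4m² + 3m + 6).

The ratio of consecutive coefficients is (4m² + 3m + 6)/(4(m+1)² + 3(m+1) + 6) → 1.
Since the exponent of (x − 8) increases by 2 each term, convergence requires |x − 8|² < 1, hence R = 1.
When x = 9, the terms are on the order of 1/m², so the series converges absolutely by comparison with the p-series (p = 2 > 1).
At x = 7: the series is dominated by a constant times Σ 1/m², which converges (p = 2 > 1).

[7, 9]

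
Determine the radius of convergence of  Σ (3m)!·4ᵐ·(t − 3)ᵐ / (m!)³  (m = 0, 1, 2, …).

R = 1/108

The ratio of consecutive coefficients is (3m+1)·(3m+2)·(3m+3)/(m+1)³ · 4 → 108.
The series converges when 108 · |t − 3| < 1, giving R = 1/108.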